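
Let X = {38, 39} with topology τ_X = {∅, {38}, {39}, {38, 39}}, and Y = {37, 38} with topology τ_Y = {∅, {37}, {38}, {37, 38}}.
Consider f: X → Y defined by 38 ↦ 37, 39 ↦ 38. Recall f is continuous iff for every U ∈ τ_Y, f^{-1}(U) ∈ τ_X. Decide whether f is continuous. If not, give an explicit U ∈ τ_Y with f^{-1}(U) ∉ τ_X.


f IS continuous.

Compute f^{-1}(U) for each U ∈ τ_Y:
  U = ∅: f^{-1}(U) = ∅ ∈ τ_X ✓.
  U = {37}: f^{-1}(U) = {38} ∈ τ_X ✓.
  U = {38}: f^{-1}(U) = {39} ∈ τ_X ✓.
  U = {37, 38}: f^{-1}(U) = {38, 39} ∈ τ_X ✓.
Every preimage lies in τ_X, so f IS continuous.


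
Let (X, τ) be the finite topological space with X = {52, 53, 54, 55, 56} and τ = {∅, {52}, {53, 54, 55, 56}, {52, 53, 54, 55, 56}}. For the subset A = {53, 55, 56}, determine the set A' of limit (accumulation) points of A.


A' = {53, 54, 55, 56}

For each x ∈ X, list the open sets U ∈ τ with x ∈ U, then check whether U ∩ (A ∖ {x}) ≠ ∅ for every such U.
  x = 52: open {52} ∋ x has {52} ∩ (A ∖ {52}) = ∅, so x is NOT a limit point.
  x = 53: opens ∋ x are {53, 54, 55, 56}, {52, 53, 54, 55, 56}; each meets A ∖ {53}, so x IS a limit point.
  x = 54: opens ∋ x are {53, 54, 55, 56}, {52, 53, 54, 55, 56}; each meets A ∖ {54}, so x IS a limit point.
  x = 55: opens ∋ x are {53, 54, 55, 56}, {52, 53, 54, 55, 56}; each meets A ∖ {55}, so x IS a limit point.
  x = 56: opens ∋ x are {53, 54, 55, 56}, {52, 53, 54, 55, 56}; each meets A ∖ {56}, so x IS a limit point.
Collecting: A' = {53, 54, 55, 56}.


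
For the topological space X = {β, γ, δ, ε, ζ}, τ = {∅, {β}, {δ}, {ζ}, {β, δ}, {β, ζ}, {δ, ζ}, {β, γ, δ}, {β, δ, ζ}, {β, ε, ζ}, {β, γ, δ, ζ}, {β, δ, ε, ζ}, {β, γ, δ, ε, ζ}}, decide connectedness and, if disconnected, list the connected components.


(X, τ) is connected.

Find clopen sets (U ∈ τ with X ∖ U ∈ τ):
  U = ∅, X ∖ U = {β, γ, δ, ε, ζ} — both open, so U is clopen.
  U = {β, γ, δ, ε, ζ}, X ∖ U = ∅ — both open, so U is clopen.
Only trivial clopens (∅ and X) exist, so (X, τ) is connected.
Compute connected components by grouping points that agree on all clopens:
  component: {β, γ, δ, ε, ζ}


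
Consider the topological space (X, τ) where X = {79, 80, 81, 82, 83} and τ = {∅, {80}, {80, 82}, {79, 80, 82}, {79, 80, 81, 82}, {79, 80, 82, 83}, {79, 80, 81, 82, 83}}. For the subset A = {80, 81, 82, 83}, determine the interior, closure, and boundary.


int(A) = {80, 82}, cl(A) = {79, 80, 81, 82, 83}, ∂A = {79, 81, 83}.

Closed sets in (X, τ) are complements of opens:
  closed(X, τ) = {∅, {81}, {83}, {81, 83}, {79, 81, 83}, {79, 81, 82, 83}, {79, 80, 81, 82, 83}}.
int(A) = ⋃ {U ∈ τ : U ⊆ A}. Opens contained in A: ∅, {80}, {80, 82}.
Taking the union of these: int(A) = {80, 82}.
cl(A) = ⋂ {C closed : A ⊆ C}. Closed sets containing A: {79, 80, 81, 82, 83}.
Intersecting these: cl(A) = {79, 80, 81, 82, 83}.
∂A = cl(A) ∖ int(A) = {79, 80, 81, 82, 83} ∖ {80, 82} = {79, 81, 83}.


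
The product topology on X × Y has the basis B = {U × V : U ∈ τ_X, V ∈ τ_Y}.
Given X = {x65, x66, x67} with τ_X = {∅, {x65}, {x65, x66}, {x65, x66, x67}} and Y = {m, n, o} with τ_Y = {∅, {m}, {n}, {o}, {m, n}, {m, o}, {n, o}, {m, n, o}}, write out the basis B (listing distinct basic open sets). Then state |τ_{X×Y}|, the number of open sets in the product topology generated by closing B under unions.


Basis B = {∅ × ∅, {x65} × {m}, {x65} × {n}, {x65} × {o}, {x65} × {m, n}, {x65} × {m, o}, {x65, x66} × {m}, {x65} × {n, o}, {x65, x66} × {n}, {x65, x66} × {o}, {x65} × {m, n, o}, {x65, x66, x67} × {m}, {x65, x66, x67} × {n}, {x65, x66, x67} × {o}, {x65, x66} × {m, n}, {x65, x66} × {m, o}, {x65, x66} × {n, o}, {x65, x66} × {m, n, o}, {x65, x66, x67} × {m, n}, {x65, x66, x67} × {m, o}, {x65, x66, x67} × {n, o}, {x65, x66, x67} × {m, n, o}}; |τ_{X×Y}| = 64.

Enumerate products U × V with U ∈ τ_X, V ∈ τ_Y (deduplicated):
  ∅ × ∅ = {} (∅)
  {x65} × {m} = {(x65,m)}
  {x65} × {n} = {(x65,n)}
  {x65} × {o} = {(x65,o)}
  {x65} × {m, n} = {(x65,m), (x65,n)}
  {x65} × {m, o} = {(x65,m), (x65,o)}
  {x65, x66} × {m} = {(x65,m), (x66,m)}
  {x65} × {n, o} = {(x65,n), (x65,o)}
  {x65, x66} × {n} = {(x65,n), (x66,n)}
  {x65, x66} × {o} = {(x65,o), (x66,o)}
  {x65} × {m, n, o} = {(x65,m), (x65,n), (x65,o)}
  {x65, x66, x67} × {m} = {(x65,m), (x66,m), (x67,m)}
  {x65, x66, x67} × {n} = {(x65,n), (x66,n), (x67,n)}
  {x65, x66, x67} × {o} = {(x65,o), (x66,o), (x67,o)}
  {x65, x66} × {m, n} = {(x65,m), (x65,n), (x66,m), (x66,n)}
  {x65, x66} × {m, o} = {(x65,m), (x65,o), (x66,m), (x66,o)}
  {x65, x66} × {n, o} = {(x65,n), (x65,o), (x66,n), (x66,o)}
  {x65, x66} × {m, n, o} = {(x65,m), (x65,n), (x65,o), (x66,m), (x66,n), (x66,o)}
  {x65, x66, x67} × {m, n} = {(x65,m), (x65,n), (x66,m), (x66,n), (x67,m), (x67,n)}
  {x65, x66, x67} × {m, o} = {(x65,m), (x65,o), (x66,m), (x66,o), (x67,m), (x67,o)}
  {x65, x66, x67} × {n, o} = {(x65,n), (x65,o), (x66,n), (x66,o), (x67,n), (x67,o)}
  {x65, x66, x67} × {m, n, o} = {(x65,m), (x65,n), (x65,o), (x66,m), (x66,n), (x66,o), (x67,m), (x67,n), (x67,o)}
These 22 distinct sets form the basis B.
Close under arbitrary unions to get τ_{X×Y}; counting gives |τ_{X×Y}| = 64.


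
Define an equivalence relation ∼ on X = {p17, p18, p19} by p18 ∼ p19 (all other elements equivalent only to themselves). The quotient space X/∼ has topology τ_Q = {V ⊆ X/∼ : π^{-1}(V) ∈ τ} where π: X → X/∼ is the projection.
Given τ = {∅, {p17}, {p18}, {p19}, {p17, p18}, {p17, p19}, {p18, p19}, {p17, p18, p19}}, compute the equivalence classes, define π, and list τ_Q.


X/∼ = {[p17], [p18=p19]}; |τ_Q| = 4.

Equivalence classes: [p17], [p18=p19].
Quotient map π: X → X/∼ sends p17 ↦ [p17], p18 ↦ [p18=p19], p19 ↦ [p18=p19].
For each subset V ⊆ X/∼, compute π^{-1}(V) ⊆ X and check whether π^{-1}(V) ∈ τ. V is open in τ_Q iff π^{-1}(V) ∈ τ.
  V = {}: π^{-1}(V) = ∅ ∈ τ ✓.
  V = {[p17]}: π^{-1}(V) = {p17} ∈ τ ✓.
  V = {[p18=p19]}: π^{-1}(V) = {p18, p19} ∈ τ ✓.
  V = {[p17], [p18=p19]}: π^{-1}(V) = {p17, p18, p19} ∈ τ ✓.
Open sets in the quotient: τ_Q = {{}, {[p17]}, {[p18=p19]}, {[p17], [p18=p19]}} (4 elements).


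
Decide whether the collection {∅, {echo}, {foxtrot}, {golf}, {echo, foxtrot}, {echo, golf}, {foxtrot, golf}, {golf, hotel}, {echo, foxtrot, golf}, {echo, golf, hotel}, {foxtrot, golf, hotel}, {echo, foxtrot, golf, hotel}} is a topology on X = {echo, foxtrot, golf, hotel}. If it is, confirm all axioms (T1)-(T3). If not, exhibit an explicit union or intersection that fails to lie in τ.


τ IS a topology on X.

Axiom (T1): ∅ ∈ τ? Yes; X ∈ τ? Yes.
Axiom (T2/T3): check pairwise unions and intersections of members of τ.
All pairwise intersections and unions checked — each lies in τ. Therefore τ satisfies (T1), (T2), (T3): it IS a topology on X.


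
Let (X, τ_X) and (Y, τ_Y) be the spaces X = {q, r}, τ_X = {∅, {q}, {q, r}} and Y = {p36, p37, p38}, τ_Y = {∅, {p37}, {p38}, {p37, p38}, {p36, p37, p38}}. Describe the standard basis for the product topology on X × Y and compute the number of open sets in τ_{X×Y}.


Basis B = {∅ × ∅, {q} × {p37}, {q} × {p38}, {q} × {p37, p38}, {q, r} × {p37}, {q, r} × {p38}, {q} × {p36, p37, p38}, {q, r} × {p37, p38}, {q, r} × {p36, p37, p38}}; |τ_{X×Y}| = 14.

Enumerate products U × V with U ∈ τ_X, V ∈ τ_Y (deduplicated):
  ∅ × ∅ = {} (∅)
  {q} × {p37} = {(q,p37)}
  {q} × {p38} = {(q,p38)}
  {q} × {p37, p38} = {(q,p37), (q,p38)}
  {q, r} × {p37} = {(q,p37), (r,p37)}
  {q, r} × {p38} = {(q,p38), (r,p38)}
  {q} × {p36, p37, p38} = {(q,p36), (q,p37), (q,p38)}
  {q, r} × {p37, p38} = {(q,p37), (q,p38), (r,p37), (r,p38)}
  {q, r} × {p36, p37, p38} = {(q,p36), (q,p37), (q,p38), (r,p36), (r,p37), (r,p38)}
These 9 distinct sets form the basis B.
Close under arbitrary unions to get τ_{X×Y}; counting gives |τ_{X×Y}| = 14.


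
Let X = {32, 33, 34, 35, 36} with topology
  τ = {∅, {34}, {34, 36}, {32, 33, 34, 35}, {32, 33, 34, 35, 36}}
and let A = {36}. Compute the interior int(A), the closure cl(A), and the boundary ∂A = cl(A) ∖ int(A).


int(A) = ∅, cl(A) = {36}, ∂A = {36}.

Closed sets in (X, τ) are complements of opens:
  closed(X, τ) = {∅, {36}, {32, 33, 35}, {32, 33, 35, 36}, {32, 33, 34, 35, 36}}.
int(A) = ⋃ {U ∈ τ : U ⊆ A}. Opens contained in A: ∅.
Taking the union of these: int(A) = ∅.
cl(A) = ⋂ {C closed : A ⊆ C}. Closed sets containing A: {36}, {32, 33, 35, 36}, {32, 33, 34, 35, 36}.
Intersecting these: cl(A) = {36}.
∂A = cl(A) ∖ int(A) = {36} ∖ ∅ = {36}.


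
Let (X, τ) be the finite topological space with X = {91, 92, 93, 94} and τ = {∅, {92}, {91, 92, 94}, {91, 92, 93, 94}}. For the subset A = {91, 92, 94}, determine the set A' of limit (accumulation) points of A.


A' = {91, 93, 94}

For each x ∈ X, list the open sets U ∈ τ with x ∈ U, then check whether U ∩ (A ∖ {x}) ≠ ∅ for every such U.
  x = 91: opens ∋ x are {91, 92, 94}, {91, 92, 93, 94}; each meets A ∖ {91}, so x IS a limit point.
  x = 92: open {92} ∋ x has {92} ∩ (A ∖ {92}) = ∅, so x is NOT a limit point.
  x = 93: opens ∋ x are {91, 92, 93, 94}; each meets A ∖ {93}, so x IS a limit point.
  x = 94: opens ∋ x are {91, 92, 94}, {91, 92, 93, 94}; each meets A ∖ {94}, so x IS a limit point.
Collecting: A' = {91, 93, 94}.


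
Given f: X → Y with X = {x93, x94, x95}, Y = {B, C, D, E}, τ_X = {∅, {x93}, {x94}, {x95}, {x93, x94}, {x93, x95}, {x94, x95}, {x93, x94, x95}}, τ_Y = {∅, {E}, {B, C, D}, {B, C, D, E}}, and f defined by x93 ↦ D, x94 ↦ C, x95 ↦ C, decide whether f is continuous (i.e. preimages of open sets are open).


f IS continuous.

Compute f^{-1}(U) for each U ∈ τ_Y:
  U = ∅: f^{-1}(U) = ∅ ∈ τ_X ✓.
  U = {E}: f^{-1}(U) = ∅ ∈ τ_X ✓.
  U = {B, C, D}: f^{-1}(U) = {x93, x94, x95} ∈ τ_X ✓.
  U = {B, C, D, E}: f^{-1}(U) = {x93, x94, x95} ∈ τ_X ✓.
Every preimage lies in τ_X, so f IS continuous.


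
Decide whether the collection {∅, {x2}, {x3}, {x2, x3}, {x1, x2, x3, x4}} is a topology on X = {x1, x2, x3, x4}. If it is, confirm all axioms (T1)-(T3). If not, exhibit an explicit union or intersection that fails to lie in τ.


τ IS a topology on X.

Axiom (T1): ∅ ∈ τ? Yes; X ∈ τ? Yes.
Axiom (T2/T3): check pairwise unions and intersections of members of τ.
All pairwise intersections and unions checked — each lies in τ. Therefore τ satisfies (T1), (T2), (T3): it IS a topology on X.


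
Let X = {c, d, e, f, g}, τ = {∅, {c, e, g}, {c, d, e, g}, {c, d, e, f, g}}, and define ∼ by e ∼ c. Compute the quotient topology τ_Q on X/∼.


X/∼ = {[c=e], [d], [f], [g]}; |τ_Q| = 4.

Equivalence classes: [c=e], [d], [f], [g].
Quotient map π: X → X/∼ sends c ↦ [c=e], d ↦ [d], e ↦ [c=e], f ↦ [f], g ↦ [g].
For each subset V ⊆ X/∼, compute π^{-1}(V) ⊆ X and check whether π^{-1}(V) ∈ τ. V is open in τ_Q iff π^{-1}(V) ∈ τ.
  V = {}: π^{-1}(V) = ∅ ∈ τ ✓.
  V = {[c=e]}: π^{-1}(V) = {c, e} ∉ τ ✗.
  V = {[d]}: π^{-1}(V) = {d} ∉ τ ✗.
  V = {[c=e], [d]}: π^{-1}(V) = {c, d, e} ∉ τ ✗.
  V = {[f]}: π^{-1}(V) = {f} ∉ τ ✗.
  V = {[c=e], [f]}: π^{-1}(V) = {c, e, f} ∉ τ ✗.
  V = {[d], [f]}: π^{-1}(V) = {d, f} ∉ τ ✗.
  V = {[c=e], [d], [f]}: π^{-1}(V) = {c, d, e, f} ∉ τ ✗.
  V = {[g]}: π^{-1}(V) = {g} ∉ τ ✗.
  V = {[c=e], [g]}: π^{-1}(V) = {c, e, g} ∈ τ ✓.
  V = {[d], [g]}: π^{-1}(V) = {d, g} ∉ τ ✗.
  V = {[c=e], [d], [g]}: π^{-1}(V) = {c, d, e, g} ∈ τ ✓.
  V = {[f], [g]}: π^{-1}(V) = {f, g} ∉ τ ✗.
  V = {[c=e], [f], [g]}: π^{-1}(V) = {c, e, f, g} ∉ τ ✗.
  V = {[d], [f], [g]}: π^{-1}(V) = {d, f, g} ∉ τ ✗.
  V = {[c=e], [d], [f], [g]}: π^{-1}(V) = {c, d, e, f, g} ∈ τ ✓.
Open sets in the quotient: τ_Q = {{}, {[c=e], [g]}, {[c=e], [d], [g]}, {[c=e], [d], [f], [g]}} (4 elements).


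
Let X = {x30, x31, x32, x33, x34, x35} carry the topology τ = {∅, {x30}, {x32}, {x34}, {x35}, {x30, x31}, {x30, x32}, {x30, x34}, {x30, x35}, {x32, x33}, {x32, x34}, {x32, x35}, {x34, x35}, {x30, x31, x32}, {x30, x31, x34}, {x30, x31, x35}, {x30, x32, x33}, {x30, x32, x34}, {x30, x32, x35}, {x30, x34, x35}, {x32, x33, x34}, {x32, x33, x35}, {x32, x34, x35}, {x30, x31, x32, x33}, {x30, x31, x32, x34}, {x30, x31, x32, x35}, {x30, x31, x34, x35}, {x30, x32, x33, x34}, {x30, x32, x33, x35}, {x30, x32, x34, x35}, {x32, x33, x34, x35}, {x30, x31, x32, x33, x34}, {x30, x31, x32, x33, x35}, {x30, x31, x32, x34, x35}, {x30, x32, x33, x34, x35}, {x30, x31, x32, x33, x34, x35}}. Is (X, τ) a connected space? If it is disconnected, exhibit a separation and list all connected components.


(X, τ) is disconnected; components = [{x34}, {x35}, {x30, x31}, {x32, x33}].

Find clopen sets (U ∈ τ with X ∖ U ∈ τ):
  U = ∅, X ∖ U = {x30, x31, x32, x33, x34, x35} — both open, so U is clopen.
  U = {x34}, X ∖ U = {x30, x31, x32, x33, x35} — both open, so U is clopen.
  U = {x35}, X ∖ U = {x30, x31, x32, x33, x34} — both open, so U is clopen.
  U = {x30, x31}, X ∖ U = {x32, x33, x34, x35} — both open, so U is clopen.
  U = {x32, x33}, X ∖ U = {x30, x31, x34, x35} — both open, so U is clopen.
  U = {x34, x35}, X ∖ U = {x30, x31, x32, x33} — both open, so U is clopen.
  U = {x30, x31, x34}, X ∖ U = {x32, x33, x35} — both open, so U is clopen.
  U = {x30, x31, x35}, X ∖ U = {x32, x33, x34} — both open, so U is clopen.
  U = {x32, x33, x34}, X ∖ U = {x30, x31, x35} — both open, so U is clopen.
  U = {x32, x33, x35}, X ∖ U = {x30, x31, x34} — both open, so U is clopen.
  U = {x30, x31, x32, x33}, X ∖ U = {x34, x35} — both open, so U is clopen.
  U = {x30, x31, x34, x35}, X ∖ U = {x32, x33} — both open, so U is clopen.
  U = {x32, x33, x34, x35}, X ∖ U = {x30, x31} — both open, so U is clopen.
  U = {x30, x31, x32, x33, x34}, X ∖ U = {x35} — both open, so U is clopen.
  U = {x30, x31, x32, x33, x35}, X ∖ U = {x34} — both open, so U is clopen.
  U = {x30, x31, x32, x33, x34, x35}, X ∖ U = ∅ — both open, so U is clopen.
Nontrivial clopen(s) exist: e.g. {x30, x31, x32, x33}. So (X, τ) is disconnected.
Compute connected components by grouping points that agree on all clopens:
  component: {x34}
  component: {x35}
  component: {x30, x31}
  component: {x32, x33}


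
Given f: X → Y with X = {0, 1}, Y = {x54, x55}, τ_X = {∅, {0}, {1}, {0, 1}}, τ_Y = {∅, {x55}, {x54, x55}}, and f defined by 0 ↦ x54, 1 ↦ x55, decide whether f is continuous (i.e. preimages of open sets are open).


f IS continuous.

Compute f^{-1}(U) for each U ∈ τ_Y:
  U = ∅: f^{-1}(U) = ∅ ∈ τ_X ✓.
  U = {x55}: f^{-1}(U) = {1} ∈ τ_X ✓.
  U = {x54, x55}: f^{-1}(U) = {0, 1} ∈ τ_X ✓.
Every preimage lies in τ_X, so f IS continuous.


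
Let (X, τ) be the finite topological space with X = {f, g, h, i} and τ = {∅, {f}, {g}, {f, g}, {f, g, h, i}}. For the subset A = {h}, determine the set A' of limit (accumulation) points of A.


A' = {i}

For each x ∈ X, list the open sets U ∈ τ with x ∈ U, then check whether U ∩ (A ∖ {x}) ≠ ∅ for every such U.
  x = f: open {f} ∋ x has {f} ∩ (A ∖ {f}) = ∅, so x is NOT a limit point.
  x = g: open {g} ∋ x has {g} ∩ (A ∖ {g}) = ∅, so x is NOT a limit point.
  x = h: open {f, g, h, i} ∋ x has {f, g, h, i} ∩ (A ∖ {h}) = ∅, so x is NOT a limit point.
  x = i: opens ∋ x are {f, g, h, i}; each meets A ∖ {i}, so x IS a limit point.
Collecting: A' = {i}.


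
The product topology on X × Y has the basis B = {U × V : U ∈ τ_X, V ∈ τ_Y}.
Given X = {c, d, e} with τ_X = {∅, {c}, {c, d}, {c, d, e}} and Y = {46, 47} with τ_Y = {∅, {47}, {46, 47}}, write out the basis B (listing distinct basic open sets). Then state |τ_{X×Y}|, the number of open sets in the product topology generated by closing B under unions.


Basis B = {∅ × ∅, {c} × {47}, {c} × {46, 47}, {c, d} × {47}, {c, d, e} × {47}, {c, d} × {46, 47}, {c, d, e} × {46, 47}}; |τ_{X×Y}| = 10.

Enumerate products U × V with U ∈ τ_X, V ∈ τ_Y (deduplicated):
  ∅ × ∅ = {} (∅)
  {c} × {47} = {(c,47)}
  {c} × {46, 47} = {(c,46), (c,47)}
  {c, d} × {47} = {(c,47), (d,47)}
  {c, d, e} × {47} = {(c,47), (d,47), (e,47)}
  {c, d} × {46, 47} = {(c,46), (c,47), (d,46), (d,47)}
  {c, d, e} × {46, 47} = {(c,46), (c,47), (d,46), (d,47), (e,46), (e,47)}
These 7 distinct sets form the basis B.
Close under arbitrary unions to get τ_{X×Y}; counting gives |τ_{X×Y}| = 10.


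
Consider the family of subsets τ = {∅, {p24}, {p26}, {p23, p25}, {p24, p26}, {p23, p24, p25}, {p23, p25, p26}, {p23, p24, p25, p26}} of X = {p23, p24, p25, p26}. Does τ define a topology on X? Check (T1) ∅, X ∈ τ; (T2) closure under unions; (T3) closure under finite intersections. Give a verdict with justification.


τ IS a topology on X.

Axiom (T1): ∅ ∈ τ? Yes; X ∈ τ? Yes.
Axiom (T2/T3): check pairwise unions and intersections of members of τ.
All pairwise intersections and unions checked — each lies in τ. Therefore τ satisfies (T1), (T2), (T3): it IS a topology on X.


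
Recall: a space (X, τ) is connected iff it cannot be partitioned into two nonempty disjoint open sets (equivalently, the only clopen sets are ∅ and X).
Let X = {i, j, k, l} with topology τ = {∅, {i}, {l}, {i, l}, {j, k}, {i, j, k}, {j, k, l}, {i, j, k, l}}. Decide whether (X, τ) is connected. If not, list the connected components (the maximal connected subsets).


(X, τ) is disconnected; components = [{i}, {l}, {j, k}].

Find clopen sets (U ∈ τ with X ∖ U ∈ τ):
  U = ∅, X ∖ U = {i, j, k, l} — both open, so U is clopen.
  U = {i}, X ∖ U = {j, k, l} — both open, so U is clopen.
  U = {l}, X ∖ U = {i, j, k} — both open, so U is clopen.
  U = {i, l}, X ∖ U = {j, k} — both open, so U is clopen.
  U = {j, k}, X ∖ U = {i, l} — both open, so U is clopen.
  U = {i, j, k}, X ∖ U = {l} — both open, so U is clopen.
  U = {j, k, l}, X ∖ U = {i} — both open, so U is clopen.
  U = {i, j, k, l}, X ∖ U = ∅ — both open, so U is clopen.
Nontrivial clopen(s) exist: e.g. {l}. So (X, τ) is disconnected.
Compute connected components by grouping points that agree on all clopens:
  component: {i}
  component: {l}
  component: {j, k}


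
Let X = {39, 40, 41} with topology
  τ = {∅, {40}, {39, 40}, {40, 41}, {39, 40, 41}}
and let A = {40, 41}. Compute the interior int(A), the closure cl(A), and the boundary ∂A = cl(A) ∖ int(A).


int(A) = {40, 41}, cl(A) = {39, 40, 41}, ∂A = {39}.

Closed sets in (X, τ) are complements of opens:
  closed(X, τ) = {∅, {39}, {41}, {39, 41}, {39, 40, 41}}.
int(A) = ⋃ {U ∈ τ : U ⊆ A}. Opens contained in A: ∅, {40}, {40, 41}.
Taking the union of these: int(A) = {40, 41}.
cl(A) = ⋂ {C closed : A ⊆ C}. Closed sets containing A: {39, 40, 41}.
Intersecting these: cl(A) = {39, 40, 41}.
∂A = cl(A) ∖ int(A) = {39, 40, 41} ∖ {40, 41} = {39}.


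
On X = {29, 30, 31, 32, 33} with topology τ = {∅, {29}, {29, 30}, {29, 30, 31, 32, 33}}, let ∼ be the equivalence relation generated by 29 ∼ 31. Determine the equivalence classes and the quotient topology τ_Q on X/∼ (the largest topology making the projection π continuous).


X/∼ = {[29=31], [30], [32], [33]}; |τ_Q| = 2.

Equivalence classes: [29=31], [30], [32], [33].
Quotient map π: X → X/∼ sends 29 ↦ [29=31], 30 ↦ [30], 31 ↦ [29=31], 32 ↦ [32], 33 ↦ [33].
For each subset V ⊆ X/∼, compute π^{-1}(V) ⊆ X and check whether π^{-1}(V) ∈ τ. V is open in τ_Q iff π^{-1}(V) ∈ τ.
  V = {}: π^{-1}(V) = ∅ ∈ τ ✓.
  V = {[29=31]}: π^{-1}(V) = {29, 31} ∉ τ ✗.
  V = {[30]}: π^{-1}(V) = {30} ∉ τ ✗.
  V = {[29=31], [30]}: π^{-1}(V) = {29, 30, 31} ∉ τ ✗.
  V = {[32]}: π^{-1}(V) = {32} ∉ τ ✗.
  V = {[29=31], [32]}: π^{-1}(V) = {29, 31, 32} ∉ τ ✗.
  V = {[30], [32]}: π^{-1}(V) = {30, 32} ∉ τ ✗.
  V = {[29=31], [30], [32]}: π^{-1}(V) = {29, 30, 31, 32} ∉ τ ✗.
  V = {[33]}: π^{-1}(V) = {33} ∉ τ ✗.
  V = {[29=31], [33]}: π^{-1}(V) = {29, 31, 33} ∉ τ ✗.
  V = {[30], [33]}: π^{-1}(V) = {30, 33} ∉ τ ✗.
  V = {[29=31], [30], [33]}: π^{-1}(V) = {29, 30, 31, 33} ∉ τ ✗.
  V = {[32], [33]}: π^{-1}(V) = {32, 33} ∉ τ ✗.
  V = {[29=31], [32], [33]}: π^{-1}(V) = {29, 31, 32, 33} ∉ τ ✗.
  V = {[30], [32], [33]}: π^{-1}(V) = {30, 32, 33} ∉ τ ✗.
  V = {[29=31], [30], [32], [33]}: π^{-1}(V) = {29, 30, 31, 32, 33} ∈ τ ✓.
Open sets in the quotient: τ_Q = {{}, {[29=31], [30], [32], [33]}} (2 elements).


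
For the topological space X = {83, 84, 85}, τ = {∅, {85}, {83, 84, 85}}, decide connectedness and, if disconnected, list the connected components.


(X, τ) is connected.

Find clopen sets (U ∈ τ with X ∖ U ∈ τ):
  U = ∅, X ∖ U = {83, 84, 85} — both open, so U is clopen.
  U = {83, 84, 85}, X ∖ U = ∅ — both open, so U is clopen.
Only trivial clopens (∅ and X) exist, so (X, τ) is connected.
Compute connected components by grouping points that agree on all clopens:
  component: {83, 84, 85}


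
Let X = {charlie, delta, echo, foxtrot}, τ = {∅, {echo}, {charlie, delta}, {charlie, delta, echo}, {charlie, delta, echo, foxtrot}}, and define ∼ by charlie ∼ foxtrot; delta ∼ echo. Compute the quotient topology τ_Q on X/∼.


X/∼ = {[charlie=foxtrot], [delta=echo]}; |τ_Q| = 2.

Equivalence classes: [charlie=foxtrot], [delta=echo].
Quotient map π: X → X/∼ sends charlie ↦ [charlie=foxtrot], delta ↦ [delta=echo], echo ↦ [delta=echo], foxtrot ↦ [charlie=foxtrot].
For each subset V ⊆ X/∼, compute π^{-1}(V) ⊆ X and check whether π^{-1}(V) ∈ τ. V is open in τ_Q iff π^{-1}(V) ∈ τ.
  V = {}: π^{-1}(V) = ∅ ∈ τ ✓.
  V = {[charlie=foxtrot]}: π^{-1}(V) = {charlie, foxtrot} ∉ τ ✗.
  V = {[delta=echo]}: π^{-1}(V) = {delta, echo} ∉ τ ✗.
  V = {[charlie=foxtrot], [delta=echo]}: π^{-1}(V) = {charlie, delta, echo, foxtrot} ∈ τ ✓.
Open sets in the quotient: τ_Q = {{}, {[charlie=foxtrot], [delta=echo]}} (2 elements).


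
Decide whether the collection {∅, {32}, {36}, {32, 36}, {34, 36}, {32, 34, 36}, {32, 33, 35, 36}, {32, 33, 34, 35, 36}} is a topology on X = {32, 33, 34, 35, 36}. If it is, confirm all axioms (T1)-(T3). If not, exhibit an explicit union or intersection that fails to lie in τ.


τ IS a topology on X.

Axiom (T1): ∅ ∈ τ? Yes; X ∈ τ? Yes.
Axiom (T2/T3): check pairwise unions and intersections of members of τ.
All pairwise intersections and unions checked — each lies in τ. Therefore τ satisfies (T1), (T2), (T3): it IS a topology on X.


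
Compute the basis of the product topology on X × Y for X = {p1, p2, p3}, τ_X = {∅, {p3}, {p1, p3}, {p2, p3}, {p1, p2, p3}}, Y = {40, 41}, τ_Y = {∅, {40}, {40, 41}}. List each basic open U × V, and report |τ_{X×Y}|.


Basis B = {∅ × ∅, {p3} × {40}, {p1, p3} × {40}, {p2, p3} × {40}, {p3} × {40, 41}, {p1, p2, p3} × {40}, {p1, p3} × {40, 41}, {p2, p3} × {40, 41}, {p1, p2, p3} × {40, 41}}; |τ_{X×Y}| = 14.

Enumerate products U × V with U ∈ τ_X, V ∈ τ_Y (deduplicated):
  ∅ × ∅ = {} (∅)
  {p3} × {40} = {(p3,40)}
  {p1, p3} × {40} = {(p1,40), (p3,40)}
  {p2, p3} × {40} = {(p2,40), (p3,40)}
  {p3} × {40, 41} = {(p3,40), (p3,41)}
  {p1, p2, p3} × {40} = {(p1,40), (p2,40), (p3,40)}
  {p1, p3} × {40, 41} = {(p1,40), (p1,41), (p3,40), (p3,41)}
  {p2, p3} × {40, 41} = {(p2,40), (p2,41), (p3,40), (p3,41)}
  {p1, p2, p3} × {40, 41} = {(p1,40), (p1,41), (p2,40), (p2,41), (p3,40), (p3,41)}
These 9 distinct sets form the basis B.
Close under arbitrary unions to get τ_{X×Y}; counting gives |τ_{X×Y}| = 14.


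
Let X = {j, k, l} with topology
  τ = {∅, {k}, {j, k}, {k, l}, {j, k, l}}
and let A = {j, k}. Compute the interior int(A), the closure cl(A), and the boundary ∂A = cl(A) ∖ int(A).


int(A) = {j, k}, cl(A) = {j, k, l}, ∂A = {l}.

Closed sets in (X, τ) are complements of opens:
  closed(X, τ) = {∅, {j}, {l}, {j, l}, {j, k, l}}.
int(A) = ⋃ {U ∈ τ : U ⊆ A}. Opens contained in A: ∅, {k}, {j, k}.
Taking the union of these: int(A) = {j, k}.
cl(A) = ⋂ {C closed : A ⊆ C}. Closed sets containing A: {j, k, l}.
Intersecting these: cl(A) = {j, k, l}.
∂A = cl(A) ∖ int(A) = {j, k, l} ∖ {j, k} = {l}.


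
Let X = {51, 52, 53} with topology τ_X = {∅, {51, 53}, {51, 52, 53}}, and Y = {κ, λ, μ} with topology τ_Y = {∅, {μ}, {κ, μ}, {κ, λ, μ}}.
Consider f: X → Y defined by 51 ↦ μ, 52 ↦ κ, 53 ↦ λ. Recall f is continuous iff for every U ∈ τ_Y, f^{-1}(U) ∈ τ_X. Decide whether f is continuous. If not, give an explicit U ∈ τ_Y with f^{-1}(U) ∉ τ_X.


f is NOT continuous.

Compute f^{-1}(U) for each U ∈ τ_Y:
  U = ∅: f^{-1}(U) = ∅ ∈ τ_X ✓.
  U = {μ}: f^{-1}(U) = {51} ∉ τ_X ✗.
  U = {κ, μ}: f^{-1}(U) = {51, 52} ∉ τ_X ✗.
  U = {κ, λ, μ}: f^{-1}(U) = {51, 52, 53} ∈ τ_X ✓.
Found U = {μ} with f^{-1}(U) = {51} not in τ_X. Therefore f is NOT continuous.


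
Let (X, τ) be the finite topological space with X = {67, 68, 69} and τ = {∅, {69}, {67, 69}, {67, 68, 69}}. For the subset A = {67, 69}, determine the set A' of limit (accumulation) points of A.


A' = {67, 68}

For each x ∈ X, list the open sets U ∈ τ with x ∈ U, then check whether U ∩ (A ∖ {x}) ≠ ∅ for every such U.
  x = 67: opens ∋ x are {67, 69}, {67, 68, 69}; each meets A ∖ {67}, so x IS a limit point.
  x = 68: opens ∋ x are {67, 68, 69}; each meets A ∖ {68}, so x IS a limit point.
  x = 69: open {69} ∋ x has {69} ∩ (A ∖ {69}) = ∅, so x is NOT a limit point.
Collecting: A' = {67, 68}.


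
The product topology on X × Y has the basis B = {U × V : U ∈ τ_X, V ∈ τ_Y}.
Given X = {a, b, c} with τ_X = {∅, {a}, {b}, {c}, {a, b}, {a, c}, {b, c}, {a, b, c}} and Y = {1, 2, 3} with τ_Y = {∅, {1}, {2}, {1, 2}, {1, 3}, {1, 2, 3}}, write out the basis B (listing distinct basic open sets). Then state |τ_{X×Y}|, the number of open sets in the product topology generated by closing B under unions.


Basis B = {∅ × ∅, {a} × {1}, {a} × {2}, {b} × {1}, {b} × {2}, {c} × {1}, {c} × {2}, {a} × {1, 2}, {a} × {1, 3}, {a, b} × {1}, {a, c} × {1}, {a, b} × {2}, {a, c} × {2}, {b} × {1, 2}, {b} × {1, 3}, {b, c} × {1}, {b, c} × {2}, {c} × {1, 2}, {c} × {1, 3}, {a} × {1, 2, 3}, {a, b, c} × {1}, {a, b, c} × {2}, {b} × {1, 2, 3}, {c} × {1, 2, 3}, {a, b} × {1, 2}, {a, c} × {1, 2}, {a, b} × {1, 3}, {a, c} × {1, 3}, {b, c} × {1, 2}, {b, c} × {1, 3}, {a, b} × {1, 2, 3}, {a, c} × {1, 2, 3}, {a, b, c} × {1, 2}, {a, b, c} × {1, 3}, {b, c} × {1, 2, 3}, {a, b, c} × {1, 2, 3}}; |τ_{X×Y}| = 216.

Enumerate products U × V with U ∈ τ_X, V ∈ τ_Y (deduplicated):
  ∅ × ∅ = {} (∅)
  {a} × {1} = {(a,1)}
  {a} × {2} = {(a,2)}
  {b} × {1} = {(b,1)}
  {b} × {2} = {(b,2)}
  {c} × {1} = {(c,1)}
  {c} × {2} = {(c,2)}
  {a} × {1, 2} = {(a,1), (a,2)}
  {a} × {1, 3} = {(a,1), (a,3)}
  {a, b} × {1} = {(a,1), (b,1)}
  {a, c} × {1} = {(a,1), (c,1)}
  {a, b} × {2} = {(a,2), (b,2)}
  {a, c} × {2} = {(a,2), (c,2)}
  {b} × {1, 2} = {(b,1), (b,2)}
  {b} × {1, 3} = {(b,1), (b,3)}
  {b, c} × {1} = {(b,1), (c,1)}
  {b, c} × {2} = {(b,2), (c,2)}
  {c} × {1, 2} = {(c,1), (c,2)}
  {c} × {1, 3} = {(c,1), (c,3)}
  {a} × {1, 2, 3} = {(a,1), (a,2), (a,3)}
  {a, b, c} × {1} = {(a,1), (b,1), (c,1)}
  {a, b, c} × {2} = {(a,2), (b,2), (c,2)}
  {b} × {1, 2, 3} = {(b,1), (b,2), (b,3)}
  {c} × {1, 2, 3} = {(c,1), (c,2), (c,3)}
  {a, b} × {1, 2} = {(a,1), (a,2), (b,1), (b,2)}
  {a, c} × {1, 2} = {(a,1), (a,2), (c,1), (c,2)}
  {a, b} × {1, 3} = {(a,1), (a,3), (b,1), (b,3)}
  {a, c} × {1, 3} = {(a,1), (a,3), (c,1), (c,3)}
  {b, c} × {1, 2} = {(b,1), (b,2), (c,1), (c,2)}
  {b, c} × {1, 3} = {(b,1), (b,3), (c,1), (c,3)}
  {a, b} × {1, 2, 3} = {(a,1), (a,2), (a,3), (b,1), (b,2), (b,3)}
  {a, c} × {1, 2, 3} = {(a,1), (a,2), (a,3), (c,1), (c,2), (c,3)}
  {a, b, c} × {1, 2} = {(a,1), (a,2), (b,1), (b,2), (c,1), (c,2)}
  {a, b, c} × {1, 3} = {(a,1), (a,3), (b,1), (b,3), (c,1), (c,3)}
  {b, c} × {1, 2, 3} = {(b,1), (b,2), (b,3), (c,1), (c,2), (c,3)}
  {a, b, c} × {1, 2, 3} = {(a,1), (a,2), (a,3), (b,1), (b,2), (b,3), (c,1), (c,2), (c,3)}
These 36 distinct sets form the basis B.
Close under arbitrary unions to get τ_{X×Y}; counting gives |τ_{X×Y}| = 216.


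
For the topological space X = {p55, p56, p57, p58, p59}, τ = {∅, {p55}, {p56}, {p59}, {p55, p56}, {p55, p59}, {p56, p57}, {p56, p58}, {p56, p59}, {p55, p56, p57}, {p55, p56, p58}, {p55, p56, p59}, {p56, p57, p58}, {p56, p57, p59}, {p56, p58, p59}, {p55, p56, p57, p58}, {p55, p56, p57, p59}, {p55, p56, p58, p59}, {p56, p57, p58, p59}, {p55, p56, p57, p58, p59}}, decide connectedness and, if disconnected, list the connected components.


(X, τ) is disconnected; components = [{p55}, {p59}, {p56, p57, p58}].

Find clopen sets (U ∈ τ with X ∖ U ∈ τ):
  U = ∅, X ∖ U = {p55, p56, p57, p58, p59} — both open, so U is clopen.
  U = {p55}, X ∖ U = {p56, p57, p58, p59} — both open, so U is clopen.
  U = {p59}, X ∖ U = {p55, p56, p57, p58} — both open, so U is clopen.
  U = {p55, p59}, X ∖ U = {p56, p57, p58} — both open, so U is clopen.
  U = {p56, p57, p58}, X ∖ U = {p55, p59} — both open, so U is clopen.
  U = {p55, p56, p57, p58}, X ∖ U = {p59} — both open, so U is clopen.
  U = {p56, p57, p58, p59}, X ∖ U = {p55} — both open, so U is clopen.
  U = {p55, p56, p57, p58, p59}, X ∖ U = ∅ — both open, so U is clopen.
Nontrivial clopen(s) exist: e.g. {p56, p57, p58, p59}. So (X, τ) is disconnected.
Compute connected components by grouping points that agree on all clopens:
  component: {p55}
  component: {p59}
  component: {p56, p57, p58}


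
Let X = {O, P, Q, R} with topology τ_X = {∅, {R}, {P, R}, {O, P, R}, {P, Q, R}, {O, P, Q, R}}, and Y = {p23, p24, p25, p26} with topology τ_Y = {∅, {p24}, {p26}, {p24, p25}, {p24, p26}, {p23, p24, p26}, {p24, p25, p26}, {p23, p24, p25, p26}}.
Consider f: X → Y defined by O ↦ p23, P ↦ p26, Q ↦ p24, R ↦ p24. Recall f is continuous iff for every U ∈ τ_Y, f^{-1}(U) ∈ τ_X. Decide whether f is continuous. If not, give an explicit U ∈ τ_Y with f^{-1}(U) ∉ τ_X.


f is NOT continuous.

Compute f^{-1}(U) for each U ∈ τ_Y:
  U = ∅: f^{-1}(U) = ∅ ∈ τ_X ✓.
  U = {p24}: f^{-1}(U) = {Q, R} ∉ τ_X ✗.
  U = {p26}: f^{-1}(U) = {P} ∉ τ_X ✗.
  U = {p24, p25}: f^{-1}(U) = {Q, R} ∉ τ_X ✗.
  U = {p24, p26}: f^{-1}(U) = {P, Q, R} ∈ τ_X ✓.
  U = {p23, p24, p26}: f^{-1}(U) = {O, P, Q, R} ∈ τ_X ✓.
  U = {p24, p25, p26}: f^{-1}(U) = {P, Q, R} ∈ τ_X ✓.
  U = {p23, p24, p25, p26}: f^{-1}(U) = {O, P, Q, R} ∈ τ_X ✓.
Found U = {p24} with f^{-1}(U) = {Q, R} not in τ_X. Therefore f is NOT continuous.


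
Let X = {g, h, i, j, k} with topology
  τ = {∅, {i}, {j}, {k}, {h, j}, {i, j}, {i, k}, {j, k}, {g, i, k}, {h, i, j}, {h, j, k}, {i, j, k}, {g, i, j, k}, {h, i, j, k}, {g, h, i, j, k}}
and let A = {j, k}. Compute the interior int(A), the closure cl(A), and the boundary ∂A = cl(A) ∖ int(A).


int(A) = {j, k}, cl(A) = {g, h, j, k}, ∂A = {g, h}.

Closed sets in (X, τ) are complements of opens:
  closed(X, τ) = {∅, {g}, {h}, {g, h}, {g, i}, {g, k}, {h, j}, {g, h, i}, {g, h, j}, {g, h, k}, {g, i, k}, {g, h, i, j}, {g, h, i, k}, {g, h, j, k}, {g, h, i, j, k}}.
int(A) = ⋃ {U ∈ τ : U ⊆ A}. Opens contained in A: ∅, {j}, {k}, {j, k}.
Taking the union of these: int(A) = {j, k}.
cl(A) = ⋂ {C closed : A ⊆ C}. Closed sets containing A: {g, h, j, k}, {g, h, i, j, k}.
Intersecting these: cl(A) = {g, h, j, k}.
∂A = cl(A) ∖ int(A) = {g, h, j, k} ∖ {j, k} = {g, h}.


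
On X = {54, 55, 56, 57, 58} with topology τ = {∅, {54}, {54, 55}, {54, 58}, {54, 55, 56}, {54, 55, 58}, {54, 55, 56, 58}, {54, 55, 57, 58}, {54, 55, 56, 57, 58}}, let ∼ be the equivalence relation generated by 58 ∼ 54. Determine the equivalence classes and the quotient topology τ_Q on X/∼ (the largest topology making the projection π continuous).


X/∼ = {[54=58], [55], [56], [57]}; |τ_Q| = 6.

Equivalence classes: [54=58], [55], [56], [57].
Quotient map π: X → X/∼ sends 54 ↦ [54=58], 55 ↦ [55], 56 ↦ [56], 57 ↦ [57], 58 ↦ [54=58].
For each subset V ⊆ X/∼, compute π^{-1}(V) ⊆ X and check whether π^{-1}(V) ∈ τ. V is open in τ_Q iff π^{-1}(V) ∈ τ.
  V = {}: π^{-1}(V) = ∅ ∈ τ ✓.
  V = {[54=58]}: π^{-1}(V) = {54, 58} ∈ τ ✓.
  V = {[55]}: π^{-1}(V) = {55} ∉ τ ✗.
  V = {[54=58], [55]}: π^{-1}(V) = {54, 55, 58} ∈ τ ✓.
  V = {[56]}: π^{-1}(V) = {56} ∉ τ ✗.
  V = {[54=58], [56]}: π^{-1}(V) = {54, 56, 58} ∉ τ ✗.
  V = {[55], [56]}: π^{-1}(V) = {55, 56} ∉ τ ✗.
  V = {[54=58], [55], [56]}: π^{-1}(V) = {54, 55, 56, 58} ∈ τ ✓.
  V = {[57]}: π^{-1}(V) = {57} ∉ τ ✗.
  V = {[54=58], [57]}: π^{-1}(V) = {54, 57, 58} ∉ τ ✗.
  V = {[55], [57]}: π^{-1}(V) = {55, 57} ∉ τ ✗.
  V = {[54=58], [55], [57]}: π^{-1}(V) = {54, 55, 57, 58} ∈ τ ✓.
  V = {[56], [57]}: π^{-1}(V) = {56, 57} ∉ τ ✗.
  V = {[54=58], [56], [57]}: π^{-1}(V) = {54, 56, 57, 58} ∉ τ ✗.
  V = {[55], [56], [57]}: π^{-1}(V) = {55, 56, 57} ∉ τ ✗.
  V = {[54=58], [55], [56], [57]}: π^{-1}(V) = {54, 55, 56, 57, 58} ∈ τ ✓.
Open sets in the quotient: τ_Q = {{}, {[54=58]}, {[54=58], [55]}, {[54=58], [55], [56]}, {[54=58], [55], [57]}, {[54=58], [55], [56], [57]}} (6 elements).


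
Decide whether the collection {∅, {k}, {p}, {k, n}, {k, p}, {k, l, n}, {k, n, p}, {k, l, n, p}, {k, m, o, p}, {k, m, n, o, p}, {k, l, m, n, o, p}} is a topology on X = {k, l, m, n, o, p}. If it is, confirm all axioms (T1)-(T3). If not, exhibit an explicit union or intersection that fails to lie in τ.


τ IS a topology on X.

Axiom (T1): ∅ ∈ τ? Yes; X ∈ τ? Yes.
Axiom (T2/T3): check pairwise unions and intersections of members of τ.
All pairwise intersections and unions checked — each lies in τ. Therefore τ satisfies (T1), (T2), (T3): it IS a topology on X.


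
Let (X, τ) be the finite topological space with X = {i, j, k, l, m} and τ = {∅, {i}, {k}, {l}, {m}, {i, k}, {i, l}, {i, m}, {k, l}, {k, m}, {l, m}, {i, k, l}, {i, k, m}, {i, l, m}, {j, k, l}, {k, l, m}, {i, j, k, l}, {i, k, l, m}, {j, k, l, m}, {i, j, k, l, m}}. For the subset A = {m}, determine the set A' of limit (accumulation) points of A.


A' = ∅

For each x ∈ X, list the open sets U ∈ τ with x ∈ U, then check whether U ∩ (A ∖ {x}) ≠ ∅ for every such U.
  x = i: open {i} ∋ x has {i} ∩ (A ∖ {i}) = ∅, so x is NOT a limit point.
  x = j: open {j, k, l} ∋ x has {j, k, l} ∩ (A ∖ {j}) = ∅, so x is NOT a limit point.
  x = k: open {k} ∋ x has {k} ∩ (A ∖ {k}) = ∅, so x is NOT a limit point.
  x = l: open {l} ∋ x has {l} ∩ (A ∖ {l}) = ∅, so x is NOT a limit point.
  x = m: open {m} ∋ x has {m} ∩ (A ∖ {m}) = ∅, so x is NOT a limit point.
Collecting: A' = ∅.


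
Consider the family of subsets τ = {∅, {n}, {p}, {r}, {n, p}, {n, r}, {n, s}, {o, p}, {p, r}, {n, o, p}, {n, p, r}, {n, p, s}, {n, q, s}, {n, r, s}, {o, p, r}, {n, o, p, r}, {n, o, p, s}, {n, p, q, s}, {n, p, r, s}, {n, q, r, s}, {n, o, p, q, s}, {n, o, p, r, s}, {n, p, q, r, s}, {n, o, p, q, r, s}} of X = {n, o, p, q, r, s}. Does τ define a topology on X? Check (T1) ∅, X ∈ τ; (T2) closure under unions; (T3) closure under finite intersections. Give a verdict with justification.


τ IS a topology on X.

Axiom (T1): ∅ ∈ τ? Yes; X ∈ τ? Yes.
Axiom (T2/T3): check pairwise unions and intersections of members of τ.
All pairwise intersections and unions checked — each lies in τ. Therefore τ satisfies (T1), (T2), (T3): it IS a topology on X.


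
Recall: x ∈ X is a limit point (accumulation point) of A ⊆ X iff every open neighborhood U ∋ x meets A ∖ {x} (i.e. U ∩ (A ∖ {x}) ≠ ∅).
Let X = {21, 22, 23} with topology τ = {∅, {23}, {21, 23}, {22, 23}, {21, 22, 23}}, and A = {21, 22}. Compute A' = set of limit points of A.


A' = ∅

For each x ∈ X, list the open sets U ∈ τ with x ∈ U, then check whether U ∩ (A ∖ {x}) ≠ ∅ for every such U.
  x = 21: open {21, 23} ∋ x has {21, 23} ∩ (A ∖ {21}) = ∅, so x is NOT a limit point.
  x = 22: open {22, 23} ∋ x has {22, 23} ∩ (A ∖ {22}) = ∅, so x is NOT a limit point.
  x = 23: open {23} ∋ x has {23} ∩ (A ∖ {23}) = ∅, so x is NOT a limit point.
Collecting: A' = ∅.


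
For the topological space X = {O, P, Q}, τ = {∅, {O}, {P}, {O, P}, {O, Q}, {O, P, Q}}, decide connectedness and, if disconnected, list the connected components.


(X, τ) is disconnected; components = [{P}, {O, Q}].

Find clopen sets (U ∈ τ with X ∖ U ∈ τ):
  U = ∅, X ∖ U = {O, P, Q} — both open, so U is clopen.
  U = {P}, X ∖ U = {O, Q} — both open, so U is clopen.
  U = {O, Q}, X ∖ U = {P} — both open, so U is clopen.
  U = {O, P, Q}, X ∖ U = ∅ — both open, so U is clopen.
Nontrivial clopen(s) exist: e.g. {O, Q}. So (X, τ) is disconnected.
Compute connected components by grouping points that agree on all clopens:
  component: {P}
  component: {O, Q}


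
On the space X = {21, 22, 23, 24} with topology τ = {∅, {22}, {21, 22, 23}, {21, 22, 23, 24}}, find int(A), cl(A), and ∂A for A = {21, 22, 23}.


int(A) = {21, 22, 23}, cl(A) = {21, 22, 23, 24}, ∂A = {24}.

Closed sets in (X, τ) are complements of opens:
  closed(X, τ) = {∅, {24}, {21, 23, 24}, {21, 22, 23, 24}}.
int(A) = ⋃ {U ∈ τ : U ⊆ A}. Opens contained in A: ∅, {22}, {21, 22, 23}.
Taking the union of these: int(A) = {21, 22, 23}.
cl(A) = ⋂ {C closed : A ⊆ C}. Closed sets containing A: {21, 22, 23, 24}.
Intersecting these: cl(A) = {21, 22, 23, 24}.
∂A = cl(A) ∖ int(A) = {21, 22, 23, 24} ∖ {21, 22, 23} = {24}.


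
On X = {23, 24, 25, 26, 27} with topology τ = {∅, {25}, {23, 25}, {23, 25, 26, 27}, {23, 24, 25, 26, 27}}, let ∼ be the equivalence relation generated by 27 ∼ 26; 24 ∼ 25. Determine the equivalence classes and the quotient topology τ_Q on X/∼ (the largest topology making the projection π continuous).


X/∼ = {[23], [24=25], [26=27]}; |τ_Q| = 2.

Equivalence classes: [23], [24=25], [26=27].
Quotient map π: X → X/∼ sends 23 ↦ [23], 24 ↦ [24=25], 25 ↦ [24=25], 26 ↦ [26=27], 27 ↦ [26=27].
For each subset V ⊆ X/∼, compute π^{-1}(V) ⊆ X and check whether π^{-1}(V) ∈ τ. V is open in τ_Q iff π^{-1}(V) ∈ τ.
  V = {}: π^{-1}(V) = ∅ ∈ τ ✓.
  V = {[23]}: π^{-1}(V) = {23} ∉ τ ✗.
  V = {[24=25]}: π^{-1}(V) = {24, 25} ∉ τ ✗.
  V = {[23], [24=25]}: π^{-1}(V) = {23, 24, 25} ∉ τ ✗.
  V = {[26=27]}: π^{-1}(V) = {26, 27} ∉ τ ✗.
  V = {[23], [26=27]}: π^{-1}(V) = {23, 26, 27} ∉ τ ✗.
  V = {[24=25], [26=27]}: π^{-1}(V) = {24, 25, 26, 27} ∉ τ ✗.
  V = {[23], [24=25], [26=27]}: π^{-1}(V) = {23, 24, 25, 26, 27} ∈ τ ✓.
Open sets in the quotient: τ_Q = {{}, {[23], [24=25], [26=27]}} (2 elements).


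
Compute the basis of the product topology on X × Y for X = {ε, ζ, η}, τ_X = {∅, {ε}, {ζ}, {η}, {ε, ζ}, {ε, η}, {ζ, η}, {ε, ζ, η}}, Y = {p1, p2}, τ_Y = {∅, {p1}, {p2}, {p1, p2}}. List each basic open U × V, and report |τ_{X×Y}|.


Basis B = {∅ × ∅, {ε} × {p1}, {ε} × {p2}, {ζ} × {p1}, {ζ} × {p2}, {η} × {p1}, {η} × {p2}, {ε} × {p1, p2}, {ε, ζ} × {p1}, {ε, η} × {p1}, {ε, ζ} × {p2}, {ε, η} × {p2}, {ζ} × {p1, p2}, {ζ, η} × {p1}, {ζ, η} × {p2}, {η} × {p1, p2}, {ε, ζ, η} × {p1}, {ε, ζ, η} × {p2}, {ε, ζ} × {p1, p2}, {ε, η} × {p1, p2}, {ζ, η} × {p1, p2}, {ε, ζ, η} × {p1, p2}}; |τ_{X×Y}| = 64.

Enumerate products U × V with U ∈ τ_X, V ∈ τ_Y (deduplicated):
  ∅ × ∅ = {} (∅)
  {ε} × {p1} = {(ε,p1)}
  {ε} × {p2} = {(ε,p2)}
  {ζ} × {p1} = {(ζ,p1)}
  {ζ} × {p2} = {(ζ,p2)}
  {η} × {p1} = {(η,p1)}
  {η} × {p2} = {(η,p2)}
  {ε} × {p1, p2} = {(ε,p1), (ε,p2)}
  {ε, ζ} × {p1} = {(ε,p1), (ζ,p1)}
  {ε, η} × {p1} = {(ε,p1), (η,p1)}
  {ε, ζ} × {p2} = {(ε,p2), (ζ,p2)}
  {ε, η} × {p2} = {(ε,p2), (η,p2)}
  {ζ} × {p1, p2} = {(ζ,p1), (ζ,p2)}
  {ζ, η} × {p1} = {(ζ,p1), (η,p1)}
  {ζ, η} × {p2} = {(ζ,p2), (η,p2)}
  {η} × {p1, p2} = {(η,p1), (η,p2)}
  {ε, ζ, η} × {p1} = {(ε,p1), (ζ,p1), (η,p1)}
  {ε, ζ, η} × {p2} = {(ε,p2), (ζ,p2), (η,p2)}
  {ε, ζ} × {p1, p2} = {(ε,p1), (ε,p2), (ζ,p1), (ζ,p2)}
  {ε, η} × {p1, p2} = {(ε,p1), (ε,p2), (η,p1), (η,p2)}
  {ζ, η} × {p1, p2} = {(ζ,p1), (ζ,p2), (η,p1), (η,p2)}
  {ε, ζ, η} × {p1, p2} = {(ε,p1), (ε,p2), (ζ,p1), (ζ,p2), (η,p1), (η,p2)}
These 22 distinct sets form the basis B.
Close under arbitrary unions to get τ_{X×Y}; counting gives |τ_{X×Y}| = 64.
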